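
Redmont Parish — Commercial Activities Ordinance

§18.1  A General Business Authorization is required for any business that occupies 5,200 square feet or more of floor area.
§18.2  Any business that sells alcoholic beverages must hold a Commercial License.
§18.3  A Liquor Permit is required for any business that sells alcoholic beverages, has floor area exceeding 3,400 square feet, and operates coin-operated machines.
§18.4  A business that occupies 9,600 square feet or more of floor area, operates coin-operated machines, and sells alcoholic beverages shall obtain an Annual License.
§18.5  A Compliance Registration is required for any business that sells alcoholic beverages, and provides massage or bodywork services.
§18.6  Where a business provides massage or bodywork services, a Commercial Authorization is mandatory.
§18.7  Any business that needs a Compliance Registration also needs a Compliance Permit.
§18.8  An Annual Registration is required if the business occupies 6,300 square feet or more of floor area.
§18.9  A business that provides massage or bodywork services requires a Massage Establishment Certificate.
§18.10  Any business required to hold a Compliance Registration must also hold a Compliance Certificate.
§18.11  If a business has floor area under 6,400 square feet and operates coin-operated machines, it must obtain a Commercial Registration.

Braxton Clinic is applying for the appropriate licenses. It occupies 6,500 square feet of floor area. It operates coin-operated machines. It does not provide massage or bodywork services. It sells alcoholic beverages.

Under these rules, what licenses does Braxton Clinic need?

§18.1 floor area 6,500 square feet ≥ 5,200 square feet → General Business Authorization required.
§18.2 sells alcoholic beverages → Commercial License required.
§18.3 sells alcoholic beverages; floor area 6,500 square feet > 3,400 square feet; operates coin-operated machines → Liquor Permit required.
§18.4 floor area 6,500 square feet < 9,600 square feet; operates coin-operated machines; sells alcoholic beverages → Annual License not required.
§18.5 sells alcoholic beverages; does not provide massage or bodywork services → Compliance Registration not required.
§18.6 does not provide massage or bodywork services → Commercial Authorization not required.
§18.7 Compliance Registration is not required → no effect.
§18.8 floor area 6,500 square feet ≥ 6,300 square feet → Annual Registration required.
§18.9 does not provide massage or bodywork services → Massage Establishment Certificate not required.
§18.10 Compliance Registration is not required → no effect.
§18.11 floor area 6,500 square feet ≥ 6,400 square feet; operates coin-operated machines → Commercial Registration not required.

Annual Registration, Commercial License, General Business Authorization, Liquor Permit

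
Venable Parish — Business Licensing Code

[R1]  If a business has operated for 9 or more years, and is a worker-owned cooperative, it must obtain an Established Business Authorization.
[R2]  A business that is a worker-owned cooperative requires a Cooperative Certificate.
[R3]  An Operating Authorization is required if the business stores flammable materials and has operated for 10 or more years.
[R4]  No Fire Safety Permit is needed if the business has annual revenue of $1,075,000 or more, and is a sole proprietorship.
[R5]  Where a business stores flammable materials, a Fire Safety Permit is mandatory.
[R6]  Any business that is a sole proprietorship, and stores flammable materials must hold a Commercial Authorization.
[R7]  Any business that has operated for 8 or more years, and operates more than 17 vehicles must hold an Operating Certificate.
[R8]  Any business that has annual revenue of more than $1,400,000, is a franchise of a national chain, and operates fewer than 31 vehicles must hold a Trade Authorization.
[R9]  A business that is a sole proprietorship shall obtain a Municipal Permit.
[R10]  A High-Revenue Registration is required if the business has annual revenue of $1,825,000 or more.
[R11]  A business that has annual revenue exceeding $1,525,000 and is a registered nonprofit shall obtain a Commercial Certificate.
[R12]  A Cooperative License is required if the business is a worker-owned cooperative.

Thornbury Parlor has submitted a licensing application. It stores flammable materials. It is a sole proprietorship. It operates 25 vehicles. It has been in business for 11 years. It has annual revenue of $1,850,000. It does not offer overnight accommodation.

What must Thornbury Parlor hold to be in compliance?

Commercial Authorization, High-Revenue Registration, Municipal Permit, Operating Authorization, Operating Certificate

[R1] years in business 11 ≥ 9; is a sole proprietorship (not: is a worker-owned cooperative) → Established Business Authorization not required.
[R2] is a sole proprietorship (not: is a worker-owned cooperative) → Cooperative Certificate not required.
[R3] stores flammable materials; years in business 11 ≥ 10 → Operating Authorization required.
[R4] revenue $1,850,000 ≥ $1,075,000; is a sole proprietorship → exempt from Fire Safety Permit.
[R5] stores flammable materials → Fire Safety Permit required.
[R6] is a sole proprietorship; stores flammable materials → Commercial Authorization required.
[R7] years in business 11 ≥ 8; vehicles 25 > 17 → Operating Certificate required.
[R8] revenue $1,850,000 > $1,400,000; is a sole proprietorship (not: is a franchise of a national chain); vehicles 25 < 31 → Trade Authorization not required.
[R9] is a sole proprietorship → Municipal Permit required.
[R10] revenue $1,850,000 ≥ $1,825,000 → High-Revenue Registration required.
[R11] revenue $1,850,000 > $1,525,000; is a sole proprietorship (not: is a registered nonprofit) → Commercial Certificate not required.
[R12] is a sole proprietorship (not: is a worker-owned cooperative) → Cooperative License not required.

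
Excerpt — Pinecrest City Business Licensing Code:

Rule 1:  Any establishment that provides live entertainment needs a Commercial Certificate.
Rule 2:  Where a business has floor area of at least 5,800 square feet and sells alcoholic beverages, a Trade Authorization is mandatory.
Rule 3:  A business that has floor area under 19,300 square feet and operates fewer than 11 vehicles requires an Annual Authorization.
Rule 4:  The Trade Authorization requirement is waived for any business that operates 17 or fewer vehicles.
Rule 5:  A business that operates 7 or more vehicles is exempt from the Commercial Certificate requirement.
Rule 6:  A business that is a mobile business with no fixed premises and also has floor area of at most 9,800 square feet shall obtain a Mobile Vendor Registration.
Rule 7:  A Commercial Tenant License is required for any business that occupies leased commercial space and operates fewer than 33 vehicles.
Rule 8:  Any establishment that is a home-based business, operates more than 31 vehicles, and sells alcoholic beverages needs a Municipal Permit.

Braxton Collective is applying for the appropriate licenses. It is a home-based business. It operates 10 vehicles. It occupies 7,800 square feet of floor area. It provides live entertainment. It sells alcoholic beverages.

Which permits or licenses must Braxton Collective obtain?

Annual Authorization

Rule 1: provides live entertainment → Commercial Certificate required.
Rule 2: floor area 7,800 square feet ≥ 5,800 square feet; sells alcoholic beverages → Trade Authorization required.
Rule 3: floor area 7,800 square feet < 19,300 square feet; vehicles 10 < 11 → Annual Authorization required.
Rule 4: vehicles 10 ≤ 17 → exempt from Trade Authorization.
Rule 5: vehicles 10 ≥ 7 → exempt from Commercial Certificate.
Rule 6: is a home-based business (not: is a mobile business with no fixed premises); floor area 7,800 square feet ≤ 9,800 square feet → Mobile Vendor Registration not required.
Rule 7: is a home-based business (not: occupies leased commercial space); vehicles 10 < 33 → Commercial Tenant License not required.
Rule 8: is a home-based business; vehicles 10 ≤ 31; sells alcoholic beverages → Municipal Permit not required.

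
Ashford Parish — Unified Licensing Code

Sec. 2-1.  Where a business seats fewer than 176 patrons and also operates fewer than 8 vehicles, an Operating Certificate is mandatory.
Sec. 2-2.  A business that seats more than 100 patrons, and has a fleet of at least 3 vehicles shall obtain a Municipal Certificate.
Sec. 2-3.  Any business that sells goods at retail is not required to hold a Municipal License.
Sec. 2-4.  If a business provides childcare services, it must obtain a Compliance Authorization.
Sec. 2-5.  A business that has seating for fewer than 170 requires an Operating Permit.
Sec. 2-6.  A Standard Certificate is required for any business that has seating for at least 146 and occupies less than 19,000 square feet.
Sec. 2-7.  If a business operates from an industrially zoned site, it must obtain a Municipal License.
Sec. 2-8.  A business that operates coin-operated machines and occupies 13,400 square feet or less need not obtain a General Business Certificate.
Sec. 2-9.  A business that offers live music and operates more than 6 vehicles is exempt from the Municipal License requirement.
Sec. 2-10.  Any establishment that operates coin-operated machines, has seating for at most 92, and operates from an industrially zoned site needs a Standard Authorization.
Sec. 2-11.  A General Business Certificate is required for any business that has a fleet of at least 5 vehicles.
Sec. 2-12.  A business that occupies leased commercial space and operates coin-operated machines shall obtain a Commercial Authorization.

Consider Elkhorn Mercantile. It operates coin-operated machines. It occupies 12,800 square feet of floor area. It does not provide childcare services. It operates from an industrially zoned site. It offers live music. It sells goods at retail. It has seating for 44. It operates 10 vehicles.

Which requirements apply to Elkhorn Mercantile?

Sec. 2-1. seating 44 < 176; vehicles 10 ≥ 8 → Operating Certificate not required.
Sec. 2-2. seating 44 ≤ 100; vehicles 10 ≥ 3 → Municipal Certificate not required.
Sec. 2-3. sells goods at retail → exempt from Municipal License.
Sec. 2-4. does not provide childcare services → Compliance Authorization not required.
Sec. 2-5. seating 44 < 170 → Operating Permit required.
Sec. 2-6. seating 44 < 146; floor area 12,800 square feet < 19,000 square feet → Standard Certificate not required.
Sec. 2-7. operates from an industrially zoned site → Municipal License required.
Sec. 2-8. operates coin-operated machines; floor area 12,800 square feet ≤ 13,400 square feet → exempt from General Business Certificate.
Sec. 2-9. offers live music; vehicles 10 > 6 → exempt from Municipal License.
Sec. 2-10. operates coin-operated machines; seating 44 ≤ 92; operates from an industrially zoned site → Standard Authorization required.
Sec. 2-11. vehicles 10 ≥ 5 → General Business Certificate required.
Sec. 2-12. operates from an industrially zoned site (not: occupies leased commercial space); operates coin-operated machines → Commercial Authorization not required.

Operating Permit, Standard Authorization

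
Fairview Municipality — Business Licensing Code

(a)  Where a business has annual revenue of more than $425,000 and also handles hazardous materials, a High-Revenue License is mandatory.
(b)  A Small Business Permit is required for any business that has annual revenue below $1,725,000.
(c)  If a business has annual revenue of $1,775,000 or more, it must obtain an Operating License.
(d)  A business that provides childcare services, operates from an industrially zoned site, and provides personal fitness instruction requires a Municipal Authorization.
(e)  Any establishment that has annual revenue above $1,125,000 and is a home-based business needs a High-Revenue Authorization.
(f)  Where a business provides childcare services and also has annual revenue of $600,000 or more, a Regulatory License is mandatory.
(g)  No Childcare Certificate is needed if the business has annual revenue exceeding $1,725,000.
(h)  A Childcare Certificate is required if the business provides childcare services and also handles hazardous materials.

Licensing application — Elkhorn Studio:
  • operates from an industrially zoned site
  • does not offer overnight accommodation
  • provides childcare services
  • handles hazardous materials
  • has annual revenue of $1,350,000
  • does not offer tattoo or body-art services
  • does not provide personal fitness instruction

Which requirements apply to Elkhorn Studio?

Childcare Certificate, High-Revenue License, Regulatory License, Small Business Permit

(a) revenue $1,350,000 > $425,000; handles hazardous materials → High-Revenue License required.
(b) revenue $1,350,000 < $1,725,000 → Small Business Permit required.
(c) revenue $1,350,000 < $1,775,000 → Operating License not required.
(d) provides childcare services; operates from an industrially zoned site; does not provide personal fitness instruction → Municipal Authorization not required.
(e) revenue $1,350,000 > $1,125,000; operates from an industrially zoned site (not: is a home-based business) → High-Revenue Authorization not required.
(f) provides childcare services; revenue $1,350,000 ≥ $600,000 → Regulatory License required.
(g) revenue $1,350,000 ≤ $1,725,000 → Childcare Certificate exemption does not apply.
(h) provides childcare services; handles hazardous materials → Childcare Certificate required.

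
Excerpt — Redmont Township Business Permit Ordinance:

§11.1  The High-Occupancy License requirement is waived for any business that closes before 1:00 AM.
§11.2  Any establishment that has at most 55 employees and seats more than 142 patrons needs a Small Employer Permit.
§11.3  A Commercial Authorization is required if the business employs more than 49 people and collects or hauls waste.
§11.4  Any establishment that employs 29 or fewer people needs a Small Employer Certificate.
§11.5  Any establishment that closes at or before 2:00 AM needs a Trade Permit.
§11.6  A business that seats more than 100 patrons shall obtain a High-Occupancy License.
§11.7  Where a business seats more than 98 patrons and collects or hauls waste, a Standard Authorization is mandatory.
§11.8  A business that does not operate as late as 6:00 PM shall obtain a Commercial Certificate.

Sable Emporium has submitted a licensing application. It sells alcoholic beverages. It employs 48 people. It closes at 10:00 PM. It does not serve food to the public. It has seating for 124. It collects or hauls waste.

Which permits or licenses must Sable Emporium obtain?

§11.1 closes 10:00 PM, at/before 1:00 AM → exempt from High-Occupancy License.
§11.2 employees 48 ≤ 55; seating 124 ≤ 142 → Small Employer Permit not required.
§11.3 employees 48 ≤ 49; collects or hauls waste → Commercial Authorization not required.
§11.4 employees 48 > 29 → Small Employer Certificate not required.
§11.5 closes 10:00 PM, at/before 2:00 AM → Trade Permit required.
§11.6 seating 124 > 100 → High-Occupancy License required.
§11.7 seating 124 > 98; collects or hauls waste → Standard Authorization required.
§11.8 closes 10:00 PM, after 6:00 PM → Commercial Certificate not required.

Standard Authorization, Trade Permit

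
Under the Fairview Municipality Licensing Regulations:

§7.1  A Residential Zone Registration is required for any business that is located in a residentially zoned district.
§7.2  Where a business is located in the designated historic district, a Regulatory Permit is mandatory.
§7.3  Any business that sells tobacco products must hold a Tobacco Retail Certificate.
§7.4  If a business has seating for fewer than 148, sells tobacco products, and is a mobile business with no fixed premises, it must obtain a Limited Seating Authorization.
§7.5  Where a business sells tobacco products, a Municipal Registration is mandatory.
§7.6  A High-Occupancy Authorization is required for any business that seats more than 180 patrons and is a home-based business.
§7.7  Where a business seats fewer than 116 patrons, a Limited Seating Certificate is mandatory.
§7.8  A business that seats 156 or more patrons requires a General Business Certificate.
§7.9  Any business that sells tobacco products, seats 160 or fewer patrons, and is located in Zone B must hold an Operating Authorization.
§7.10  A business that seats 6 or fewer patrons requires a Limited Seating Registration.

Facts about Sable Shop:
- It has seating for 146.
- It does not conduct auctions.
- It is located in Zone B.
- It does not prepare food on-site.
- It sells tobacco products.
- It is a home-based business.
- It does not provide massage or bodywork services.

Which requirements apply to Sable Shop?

§7.1 is located in Zone B (not: is located in a residentially zoned district) → Residential Zone Registration not required.
§7.2 is located in Zone B (not: is located in the designated historic district) → Regulatory Permit not required.
§7.3 sells tobacco products → Tobacco Retail Certificate required.
§7.4 seating 146 < 148; sells tobacco products; is a home-based business (not: is a mobile business with no fixed premises) → Limited Seating Authorization not required.
§7.5 sells tobacco products → Municipal Registration required.
§7.6 seating 146 ≤ 180; is a home-based business → High-Occupancy Authorization not required.
§7.7 seating 146 ≥ 116 → Limited Seating Certificate not required.
§7.8 seating 146 < 156 → General Business Certificate not required.
§7.9 sells tobacco products; seating 146 ≤ 160; is located in Zone B → Operating Authorization required.
§7.10 seating 146 > 6 → Limited Seating Registration not required.

Municipal Registration, Operating Authorization, Tobacco Retail Certificate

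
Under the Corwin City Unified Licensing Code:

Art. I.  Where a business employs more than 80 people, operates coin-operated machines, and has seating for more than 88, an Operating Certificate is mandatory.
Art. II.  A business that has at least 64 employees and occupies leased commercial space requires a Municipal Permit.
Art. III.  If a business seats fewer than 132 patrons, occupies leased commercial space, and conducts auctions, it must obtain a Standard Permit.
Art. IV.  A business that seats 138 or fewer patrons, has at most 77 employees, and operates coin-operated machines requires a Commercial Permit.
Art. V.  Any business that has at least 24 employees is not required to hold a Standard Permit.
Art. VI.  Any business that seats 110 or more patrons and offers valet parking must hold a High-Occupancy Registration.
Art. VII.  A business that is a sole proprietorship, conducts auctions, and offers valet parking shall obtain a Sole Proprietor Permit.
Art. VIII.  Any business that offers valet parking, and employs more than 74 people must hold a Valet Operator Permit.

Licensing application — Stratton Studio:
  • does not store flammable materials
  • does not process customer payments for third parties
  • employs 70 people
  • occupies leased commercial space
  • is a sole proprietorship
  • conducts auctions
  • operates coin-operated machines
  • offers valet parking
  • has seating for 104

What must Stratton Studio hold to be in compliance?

Art. I. employees 70 ≤ 80; operates coin-operated machines; seating 104 > 88 → Operating Certificate not required.
Art. II. employees 70 ≥ 64; occupies leased commercial space → Municipal Permit required.
Art. III. seating 104 < 132; occupies leased commercial space; conducts auctions → Standard Permit required.
Art. IV. seating 104 ≤ 138; employees 70 ≤ 77; operates coin-operated machines → Commercial Permit required.
Art. V. employees 70 ≥ 24 → exempt from Standard Permit.
Art. VI. seating 104 < 110; offers valet parking → High-Occupancy Registration not required.
Art. VII. is a sole proprietorship; conducts auctions; offers valet parking → Sole Proprietor Permit required.
Art. VIII. offers valet parking; employees 70 ≤ 74 → Valet Operator Permit not required.

Commercial Permit, Municipal Permit, Sole Proprietor Permit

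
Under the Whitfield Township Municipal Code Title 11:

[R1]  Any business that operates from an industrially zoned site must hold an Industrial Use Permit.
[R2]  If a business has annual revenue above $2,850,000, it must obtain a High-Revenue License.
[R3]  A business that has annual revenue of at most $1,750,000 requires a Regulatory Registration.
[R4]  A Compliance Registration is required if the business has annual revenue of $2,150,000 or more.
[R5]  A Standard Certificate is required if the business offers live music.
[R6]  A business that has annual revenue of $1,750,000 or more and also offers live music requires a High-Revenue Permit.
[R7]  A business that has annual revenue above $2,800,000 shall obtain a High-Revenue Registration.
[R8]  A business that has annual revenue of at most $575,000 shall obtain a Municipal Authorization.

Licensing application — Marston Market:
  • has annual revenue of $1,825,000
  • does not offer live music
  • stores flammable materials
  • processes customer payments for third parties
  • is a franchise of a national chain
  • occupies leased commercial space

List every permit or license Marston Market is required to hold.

[R1] occupies leased commercial space (not: operates from an industrially zoned site) → Industrial Use Permit not required.
[R2] revenue $1,825,000 ≤ $2,850,000 → High-Revenue License not required.
[R3] revenue $1,825,000 > $1,750,000 → Regulatory Registration not required.
[R4] revenue $1,825,000 < $2,150,000 → Compliance Registration not required.
[R5] does not offer live music → Standard Certificate not required.
[R6] revenue $1,825,000 ≥ $1,750,000; does not offer live music → High-Revenue Permit not required.
[R7] revenue $1,825,000 ≤ $2,800,000 → High-Revenue Registration not required.
[R8] revenue $1,825,000 > $575,000 → Municipal Authorization not required.

None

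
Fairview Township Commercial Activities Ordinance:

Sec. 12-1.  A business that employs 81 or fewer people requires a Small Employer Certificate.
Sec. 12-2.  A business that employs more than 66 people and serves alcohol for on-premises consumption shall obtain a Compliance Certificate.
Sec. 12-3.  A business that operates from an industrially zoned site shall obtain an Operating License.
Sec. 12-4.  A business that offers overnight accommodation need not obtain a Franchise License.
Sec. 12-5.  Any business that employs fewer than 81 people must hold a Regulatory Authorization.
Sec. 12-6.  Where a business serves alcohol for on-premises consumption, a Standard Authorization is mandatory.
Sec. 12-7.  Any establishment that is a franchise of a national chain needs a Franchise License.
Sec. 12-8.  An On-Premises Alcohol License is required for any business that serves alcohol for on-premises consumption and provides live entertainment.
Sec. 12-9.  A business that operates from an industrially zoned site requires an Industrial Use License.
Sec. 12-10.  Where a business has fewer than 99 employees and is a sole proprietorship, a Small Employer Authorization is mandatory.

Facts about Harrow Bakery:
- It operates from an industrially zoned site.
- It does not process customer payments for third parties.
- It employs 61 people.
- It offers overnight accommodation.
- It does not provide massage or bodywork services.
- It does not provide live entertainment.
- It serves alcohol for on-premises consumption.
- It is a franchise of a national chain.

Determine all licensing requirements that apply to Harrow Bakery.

Industrial Use License, Operating License, Regulatory Authorization, Small Employer Certificate, Standard Authorization

Sec. 12-1. employees 61 ≤ 81 → Small Employer Certificate required.
Sec. 12-2. employees 61 ≤ 66; serves alcohol for on-premises consumption → Compliance Certificate not required.
Sec. 12-3. operates from an industrially zoned site → Operating License required.
Sec. 12-4. offers overnight accommodation → exempt from Franchise License.
Sec. 12-5. employees 61 < 81 → Regulatory Authorization required.
Sec. 12-6. serves alcohol for on-premises consumption → Standard Authorization required.
Sec. 12-7. is a franchise of a national chain → Franchise License required.
Sec. 12-8. serves alcohol for on-premises consumption; does not provide live entertainment → On-Premises Alcohol License not required.
Sec. 12-9. operates from an industrially zoned site → Industrial Use License required.
Sec. 12-10. employees 61 < 99; is a franchise of a national chain (not: is a sole proprietorship) → Small Employer Authorization not required.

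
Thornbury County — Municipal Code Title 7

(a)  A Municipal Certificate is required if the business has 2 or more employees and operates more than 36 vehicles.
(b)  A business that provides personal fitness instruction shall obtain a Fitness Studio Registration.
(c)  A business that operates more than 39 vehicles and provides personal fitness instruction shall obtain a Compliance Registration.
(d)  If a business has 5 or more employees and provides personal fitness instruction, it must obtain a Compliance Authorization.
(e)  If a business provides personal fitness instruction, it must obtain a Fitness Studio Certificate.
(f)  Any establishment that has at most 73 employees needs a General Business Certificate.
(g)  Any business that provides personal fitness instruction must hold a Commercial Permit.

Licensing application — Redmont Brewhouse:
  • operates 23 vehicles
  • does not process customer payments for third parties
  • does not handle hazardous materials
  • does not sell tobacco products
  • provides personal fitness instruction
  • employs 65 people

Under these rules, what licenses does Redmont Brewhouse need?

(a) employees 65 ≥ 2; vehicles 23 ≤ 36 → Municipal Certificate not required.
(b) provides personal fitness instruction → Fitness Studio Registration required.
(c) vehicles 23 ≤ 39; provides personal fitness instruction → Compliance Registration not required.
(d) employees 65 ≥ 5; provides personal fitness instruction → Compliance Authorization required.
(e) provides personal fitness instruction → Fitness Studio Certificate required.
(f) employees 65 ≤ 73 → General Business Certificate required.
(g) provides personal fitness instruction → Commercial Permit required.

Commercial Permit, Compliance Authorization, Fitness Studio Certificate, Fitness Studio Registration, General Business Certificate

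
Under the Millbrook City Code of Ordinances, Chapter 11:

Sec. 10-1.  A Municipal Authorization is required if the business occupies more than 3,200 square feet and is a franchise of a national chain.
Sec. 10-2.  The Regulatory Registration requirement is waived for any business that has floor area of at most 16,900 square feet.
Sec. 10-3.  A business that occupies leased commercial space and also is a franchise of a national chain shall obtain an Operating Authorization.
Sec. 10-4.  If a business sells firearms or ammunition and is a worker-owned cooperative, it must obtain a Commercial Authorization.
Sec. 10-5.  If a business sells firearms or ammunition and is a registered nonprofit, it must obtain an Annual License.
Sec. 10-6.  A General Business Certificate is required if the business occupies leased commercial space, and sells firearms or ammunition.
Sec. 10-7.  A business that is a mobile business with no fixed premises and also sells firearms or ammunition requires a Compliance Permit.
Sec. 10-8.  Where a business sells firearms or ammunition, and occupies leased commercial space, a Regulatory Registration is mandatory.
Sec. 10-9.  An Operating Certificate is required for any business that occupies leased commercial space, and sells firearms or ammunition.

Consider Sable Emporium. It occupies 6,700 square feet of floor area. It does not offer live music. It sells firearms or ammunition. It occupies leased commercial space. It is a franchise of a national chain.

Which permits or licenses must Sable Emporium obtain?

Sec. 10-1. floor area 6,700 square feet > 3,200 square feet; is a franchise of a national chain → Municipal Authorization required.
Sec. 10-2. floor area 6,700 square feet ≤ 16,900 square feet → exempt from Regulatory Registration.
Sec. 10-3. occupies leased commercial space; is a franchise of a national chain → Operating Authorization required.
Sec. 10-4. sells firearms or ammunition; is a franchise of a national chain (not: is a worker-owned cooperative) → Commercial Authorization not required.
Sec. 10-5. sells firearms or ammunition; is a franchise of a national chain (not: is a registered nonprofit) → Annual License not required.
Sec. 10-6. occupies leased commercial space; sells firearms or ammunition → General Business Certificate required.
Sec. 10-7. occupies leased commercial space (not: is a mobile business with no fixed premises); sells firearms or ammunition → Compliance Permit not required.
Sec. 10-8. sells firearms or ammunition; occupies leased commercial space → Regulatory Registration required.
Sec. 10-9. occupies leased commercial space; sells firearms or ammunition → Operating Certificate required.

General Business Certificate, Municipal Authorization, Operating Authorization, Operating Certificate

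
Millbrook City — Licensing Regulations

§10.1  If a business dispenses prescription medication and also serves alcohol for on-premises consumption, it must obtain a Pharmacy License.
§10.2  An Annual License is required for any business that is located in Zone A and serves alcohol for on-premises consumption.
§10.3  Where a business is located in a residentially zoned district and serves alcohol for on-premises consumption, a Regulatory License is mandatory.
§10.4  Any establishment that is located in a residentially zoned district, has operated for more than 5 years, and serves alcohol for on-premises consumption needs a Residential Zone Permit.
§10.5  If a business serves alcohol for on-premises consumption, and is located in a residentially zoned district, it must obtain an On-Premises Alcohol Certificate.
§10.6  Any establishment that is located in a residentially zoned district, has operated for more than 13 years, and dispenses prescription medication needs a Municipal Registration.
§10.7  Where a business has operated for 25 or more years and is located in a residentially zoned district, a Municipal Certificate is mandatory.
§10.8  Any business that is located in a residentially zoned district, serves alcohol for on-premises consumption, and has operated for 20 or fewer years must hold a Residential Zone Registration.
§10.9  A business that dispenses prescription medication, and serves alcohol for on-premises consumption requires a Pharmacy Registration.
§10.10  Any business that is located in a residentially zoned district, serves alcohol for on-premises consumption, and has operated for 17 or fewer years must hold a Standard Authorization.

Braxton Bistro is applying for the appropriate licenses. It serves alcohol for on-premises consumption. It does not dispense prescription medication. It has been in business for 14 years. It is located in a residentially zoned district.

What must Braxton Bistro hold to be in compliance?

§10.1 does not dispense prescription medication; serves alcohol for on-premises consumption → Pharmacy License not required.
§10.2 is located in a residentially zoned district (not: is located in Zone A); serves alcohol for on-premises consumption → Annual License not required.
§10.3 is located in a residentially zoned district; serves alcohol for on-premises consumption → Regulatory License required.
§10.4 is located in a residentially zoned district; years in business 14 > 5; serves alcohol for on-premises consumption → Residential Zone Permit required.
§10.5 serves alcohol for on-premises consumption; is located in a residentially zoned district → On-Premises Alcohol Certificate required.
§10.6 is located in a residentially zoned district; years in business 14 > 13; does not dispense prescription medication → Municipal Registration not required.
§10.7 years in business 14 < 25; is located in a residentially zoned district → Municipal Certificate not required.
§10.8 is located in a residentially zoned district; serves alcohol for on-premises consumption; years in business 14 ≤ 20 → Residential Zone Registration required.
§10.9 does not dispense prescription medication; serves alcohol for on-premises consumption → Pharmacy Registration not required.
§10.10 is located in a residentially zoned district; serves alcohol for on-premises consumption; years in business 14 ≤ 17 → Standard Authorization required.

On-Premises Alcohol Certificate, Regulatory License, Residential Zone Permit, Residential Zone Registration, Standard Authorization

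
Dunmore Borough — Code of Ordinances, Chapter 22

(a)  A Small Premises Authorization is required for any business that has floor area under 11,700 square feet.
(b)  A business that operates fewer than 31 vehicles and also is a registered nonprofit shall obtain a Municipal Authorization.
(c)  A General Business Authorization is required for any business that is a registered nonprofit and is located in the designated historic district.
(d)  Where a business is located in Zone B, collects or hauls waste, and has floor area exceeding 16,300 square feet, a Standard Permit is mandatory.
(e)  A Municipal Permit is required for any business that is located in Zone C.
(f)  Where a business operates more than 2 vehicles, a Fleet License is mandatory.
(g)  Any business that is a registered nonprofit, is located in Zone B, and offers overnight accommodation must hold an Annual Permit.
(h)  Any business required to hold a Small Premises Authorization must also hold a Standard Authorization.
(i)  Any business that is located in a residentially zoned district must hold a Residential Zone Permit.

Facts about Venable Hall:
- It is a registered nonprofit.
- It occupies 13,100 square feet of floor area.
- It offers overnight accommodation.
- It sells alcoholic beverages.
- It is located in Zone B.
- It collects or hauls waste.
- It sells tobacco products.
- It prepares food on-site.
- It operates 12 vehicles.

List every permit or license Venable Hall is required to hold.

Annual Permit, Fleet License, Municipal Authorization

(a) floor area 13,100 square feet ≥ 11,700 square feet → Small Premises Authorization not required.
(b) vehicles 12 < 31; is a registered nonprofit → Municipal Authorization required.
(c) is a registered nonprofit; is located in Zone B (not: is located in the designated historic district) → General Business Authorization not required.
(d) is located in Zone B; collects or hauls waste; floor area 13,100 square feet ≤ 16,300 square feet → Standard Permit not required.
(e) is located in Zone B (not: is located in Zone C) → Municipal Permit not required.
(f) vehicles 12 > 2 → Fleet License required.
(g) is a registered nonprofit; is located in Zone B; offers overnight accommodation → Annual Permit required.
(h) Small Premises Authorization is not required → no effect.
(i) is located in Zone B (not: is located in a residentially zoned district) → Residential Zone Permit not required.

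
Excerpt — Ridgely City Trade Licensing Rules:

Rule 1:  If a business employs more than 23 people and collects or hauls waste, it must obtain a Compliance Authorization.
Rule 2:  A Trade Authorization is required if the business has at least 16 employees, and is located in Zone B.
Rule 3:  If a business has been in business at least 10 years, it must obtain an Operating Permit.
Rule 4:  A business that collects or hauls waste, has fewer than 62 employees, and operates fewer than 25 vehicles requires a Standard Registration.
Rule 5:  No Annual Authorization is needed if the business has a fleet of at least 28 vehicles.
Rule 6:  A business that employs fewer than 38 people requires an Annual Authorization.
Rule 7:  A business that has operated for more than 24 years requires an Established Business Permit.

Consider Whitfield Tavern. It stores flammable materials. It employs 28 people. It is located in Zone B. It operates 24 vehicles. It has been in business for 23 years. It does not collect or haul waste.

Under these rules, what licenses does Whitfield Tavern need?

Rule 1: employees 28 > 23; does not collect or haul waste → Compliance Authorization not required.
Rule 2: employees 28 ≥ 16; is located in Zone B → Trade Authorization required.
Rule 3: years in business 23 ≥ 10 → Operating Permit required.
Rule 4: does not collect or haul waste; employees 28 < 62; vehicles 24 < 25 → Standard Registration not required.
Rule 5: vehicles 24 < 28 → Annual Authorization exemption does not apply.
Rule 6: employees 28 < 38 → Annual Authorization required.
Rule 7: years in business 23 ≤ 24 → Established Business Permit not required.

Annual Authorization, Operating Permit, Trade Authorization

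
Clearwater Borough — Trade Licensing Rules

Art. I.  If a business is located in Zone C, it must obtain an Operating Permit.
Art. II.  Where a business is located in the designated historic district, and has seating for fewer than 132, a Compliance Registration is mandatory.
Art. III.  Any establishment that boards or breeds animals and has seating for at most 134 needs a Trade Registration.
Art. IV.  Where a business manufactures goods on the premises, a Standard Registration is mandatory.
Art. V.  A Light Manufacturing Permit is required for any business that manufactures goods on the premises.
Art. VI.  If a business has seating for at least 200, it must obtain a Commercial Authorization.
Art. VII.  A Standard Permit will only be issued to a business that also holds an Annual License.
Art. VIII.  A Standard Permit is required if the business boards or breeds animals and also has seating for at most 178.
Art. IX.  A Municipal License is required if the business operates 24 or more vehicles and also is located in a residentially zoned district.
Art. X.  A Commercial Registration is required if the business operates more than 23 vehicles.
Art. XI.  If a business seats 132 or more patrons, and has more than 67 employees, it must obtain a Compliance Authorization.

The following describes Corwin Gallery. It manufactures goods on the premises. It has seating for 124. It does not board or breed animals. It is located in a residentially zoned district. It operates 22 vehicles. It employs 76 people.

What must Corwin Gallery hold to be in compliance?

Light Manufacturing Permit, Standard Registration

Art. I. is located in a residentially zoned district (not: is located in Zone C) → Operating Permit not required.
Art. II. is located in a residentially zoned district (not: is located in the designated historic district); seating 124 < 132 → Compliance Registration not required.
Art. III. does not board or breed animals; seating 124 ≤ 134 → Trade Registration not required.
Art. IV. manufactures goods on the premises → Standard Registration required.
Art. V. manufactures goods on the premises → Light Manufacturing Permit required.
Art. VI. seating 124 < 200 → Commercial Authorization not required.
Art. VII. Standard Permit is not required → no effect.
Art. VIII. does not board or breed animals; seating 124 ≤ 178 → Standard Permit not required.
Art. IX. vehicles 22 < 24; is located in a residentially zoned district → Municipal License not required.
Art. X. vehicles 22 ≤ 23 → Commercial Registration not required.
Art. XI. seating 124 < 132; employees 76 > 67 → Compliance Authorization not required.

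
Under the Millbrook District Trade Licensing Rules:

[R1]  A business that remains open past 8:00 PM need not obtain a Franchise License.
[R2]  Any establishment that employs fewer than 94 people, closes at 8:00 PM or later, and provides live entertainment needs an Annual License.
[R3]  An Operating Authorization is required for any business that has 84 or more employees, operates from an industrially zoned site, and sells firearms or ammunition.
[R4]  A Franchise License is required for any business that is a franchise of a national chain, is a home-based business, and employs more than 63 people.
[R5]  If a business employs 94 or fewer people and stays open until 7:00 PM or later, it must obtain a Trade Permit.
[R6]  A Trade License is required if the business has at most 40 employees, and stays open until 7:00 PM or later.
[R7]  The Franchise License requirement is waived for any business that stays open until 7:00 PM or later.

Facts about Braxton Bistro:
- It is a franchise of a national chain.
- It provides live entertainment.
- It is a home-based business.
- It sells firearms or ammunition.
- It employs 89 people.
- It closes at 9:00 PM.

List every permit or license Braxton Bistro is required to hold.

[R1] closes 9:00 PM, after 8:00 PM → exempt from Franchise License.
[R2] employees 89 < 94; closes 9:00 PM, after 8:00 PM; provides live entertainment → Annual License required.
[R3] employees 89 ≥ 84; is a home-based business (not: operates from an industrially zoned site); sells firearms or ammunition → Operating Authorization not required.
[R4] is a franchise of a national chain; is a home-based business; employees 89 > 63 → Franchise License required.
[R5] employees 89 ≤ 94; closes 9:00 PM, after 7:00 PM → Trade Permit required.
[R6] employees 89 > 40; closes 9:00 PM, after 7:00 PM → Trade License not required.
[R7] closes 9:00 PM, after 7:00 PM → exempt from Franchise License.

Annual License, Trade Permit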